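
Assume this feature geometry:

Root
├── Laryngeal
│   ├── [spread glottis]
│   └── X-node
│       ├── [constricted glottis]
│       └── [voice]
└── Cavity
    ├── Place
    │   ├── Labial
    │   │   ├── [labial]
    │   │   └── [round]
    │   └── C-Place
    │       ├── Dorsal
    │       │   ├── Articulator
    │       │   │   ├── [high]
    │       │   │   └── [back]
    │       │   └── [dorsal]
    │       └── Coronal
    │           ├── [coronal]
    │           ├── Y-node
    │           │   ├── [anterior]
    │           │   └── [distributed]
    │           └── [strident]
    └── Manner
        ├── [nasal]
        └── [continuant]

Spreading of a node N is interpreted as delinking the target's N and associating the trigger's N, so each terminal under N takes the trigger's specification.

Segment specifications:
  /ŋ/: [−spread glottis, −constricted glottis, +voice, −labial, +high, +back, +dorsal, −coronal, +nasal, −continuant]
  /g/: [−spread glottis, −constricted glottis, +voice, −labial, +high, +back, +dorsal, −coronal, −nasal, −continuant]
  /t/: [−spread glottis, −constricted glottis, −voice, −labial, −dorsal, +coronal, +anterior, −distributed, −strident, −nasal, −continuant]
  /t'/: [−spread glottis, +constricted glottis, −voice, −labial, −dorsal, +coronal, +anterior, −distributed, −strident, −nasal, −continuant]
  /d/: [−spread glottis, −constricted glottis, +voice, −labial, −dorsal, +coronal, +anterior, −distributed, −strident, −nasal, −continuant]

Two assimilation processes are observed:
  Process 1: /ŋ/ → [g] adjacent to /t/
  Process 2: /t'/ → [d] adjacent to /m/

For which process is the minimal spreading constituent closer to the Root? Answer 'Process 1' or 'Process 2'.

In Process 1, [nasal] changes, so the minimal spreading node is [nasal] at depth 3.
Process 2: the features that change are [voice], [constricted glottis]; the minimal node is X-node (depth 2).
Depth 2 < depth 3; Process 2 involves the structurally higher constituent X-node.

Process 2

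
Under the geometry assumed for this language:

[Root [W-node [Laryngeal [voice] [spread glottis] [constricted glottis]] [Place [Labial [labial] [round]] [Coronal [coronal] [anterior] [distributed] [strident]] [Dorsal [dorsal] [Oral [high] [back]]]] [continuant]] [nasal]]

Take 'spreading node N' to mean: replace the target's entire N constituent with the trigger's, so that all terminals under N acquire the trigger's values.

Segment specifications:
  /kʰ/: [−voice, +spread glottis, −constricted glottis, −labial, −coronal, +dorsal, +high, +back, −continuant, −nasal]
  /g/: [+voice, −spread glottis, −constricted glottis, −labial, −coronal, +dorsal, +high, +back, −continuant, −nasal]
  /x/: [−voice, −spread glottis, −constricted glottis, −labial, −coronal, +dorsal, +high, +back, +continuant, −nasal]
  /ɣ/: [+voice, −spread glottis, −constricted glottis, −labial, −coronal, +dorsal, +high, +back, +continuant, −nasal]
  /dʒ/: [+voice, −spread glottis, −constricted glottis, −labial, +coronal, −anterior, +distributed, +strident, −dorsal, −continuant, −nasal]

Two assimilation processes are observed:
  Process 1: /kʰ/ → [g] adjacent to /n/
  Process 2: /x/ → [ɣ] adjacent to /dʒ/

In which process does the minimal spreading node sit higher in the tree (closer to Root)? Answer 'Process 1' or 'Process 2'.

Process 1

In Process 1, [voice], [spread glottis] change, so the minimal spreading node is Laryngeal at depth 2.
Process 2: the feature that changes is [voice]; the minimal node is [voice] (depth 3).
Depth 2 < depth 3; Process 1 involves the structurally higher constituent Laryngeal.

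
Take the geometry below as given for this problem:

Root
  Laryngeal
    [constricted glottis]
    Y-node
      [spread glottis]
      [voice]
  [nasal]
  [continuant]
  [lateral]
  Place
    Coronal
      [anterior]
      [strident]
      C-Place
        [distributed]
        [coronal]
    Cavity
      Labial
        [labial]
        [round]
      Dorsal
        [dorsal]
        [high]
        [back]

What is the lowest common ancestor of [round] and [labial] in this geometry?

[round]: Root ▹ Place ▹ Cavity ▹ Labial ▹ [round].
[labial]: Root ▹ Place ▹ Cavity ▹ Labial ▹ [labial].
Labial is the lowest common ancestor — every listed feature sits under it, and no single subconstituent of Labial covers them all.

Labial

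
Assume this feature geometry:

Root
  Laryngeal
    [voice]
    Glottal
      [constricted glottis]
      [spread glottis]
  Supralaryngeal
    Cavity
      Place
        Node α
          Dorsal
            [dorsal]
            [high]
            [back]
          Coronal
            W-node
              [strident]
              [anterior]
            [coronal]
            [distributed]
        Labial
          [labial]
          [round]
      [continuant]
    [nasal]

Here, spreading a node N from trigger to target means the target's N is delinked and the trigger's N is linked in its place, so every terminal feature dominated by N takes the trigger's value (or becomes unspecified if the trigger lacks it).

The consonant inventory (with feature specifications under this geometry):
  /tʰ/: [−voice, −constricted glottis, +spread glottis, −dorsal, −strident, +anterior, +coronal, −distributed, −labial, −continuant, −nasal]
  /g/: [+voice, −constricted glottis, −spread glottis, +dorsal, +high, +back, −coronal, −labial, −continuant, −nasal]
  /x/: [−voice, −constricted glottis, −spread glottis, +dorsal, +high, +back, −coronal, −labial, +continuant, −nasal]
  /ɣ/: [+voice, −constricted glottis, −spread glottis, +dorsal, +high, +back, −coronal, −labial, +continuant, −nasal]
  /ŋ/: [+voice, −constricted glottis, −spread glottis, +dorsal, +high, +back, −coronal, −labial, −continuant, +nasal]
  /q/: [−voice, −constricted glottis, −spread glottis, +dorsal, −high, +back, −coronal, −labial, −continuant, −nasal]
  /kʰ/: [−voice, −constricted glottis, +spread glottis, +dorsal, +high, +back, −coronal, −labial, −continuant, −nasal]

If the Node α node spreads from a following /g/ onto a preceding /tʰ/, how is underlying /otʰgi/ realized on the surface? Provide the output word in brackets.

[okʰgi]

Terminals under Node α in this geometry: [dorsal], [high], [back], [strident], [anterior], [coronal], [distributed].
After delinking /tʰ/'s Node α and linking /g/'s, the affected terminals become [+dorsal], [+high], [+back], [−coronal]; [voice], [constricted glottis], [spread glottis], … (outside Node α) are retained from /tʰ/.
Among the inventory, only /kʰ/ has exactly this specification, giving the surface form [okʰgi].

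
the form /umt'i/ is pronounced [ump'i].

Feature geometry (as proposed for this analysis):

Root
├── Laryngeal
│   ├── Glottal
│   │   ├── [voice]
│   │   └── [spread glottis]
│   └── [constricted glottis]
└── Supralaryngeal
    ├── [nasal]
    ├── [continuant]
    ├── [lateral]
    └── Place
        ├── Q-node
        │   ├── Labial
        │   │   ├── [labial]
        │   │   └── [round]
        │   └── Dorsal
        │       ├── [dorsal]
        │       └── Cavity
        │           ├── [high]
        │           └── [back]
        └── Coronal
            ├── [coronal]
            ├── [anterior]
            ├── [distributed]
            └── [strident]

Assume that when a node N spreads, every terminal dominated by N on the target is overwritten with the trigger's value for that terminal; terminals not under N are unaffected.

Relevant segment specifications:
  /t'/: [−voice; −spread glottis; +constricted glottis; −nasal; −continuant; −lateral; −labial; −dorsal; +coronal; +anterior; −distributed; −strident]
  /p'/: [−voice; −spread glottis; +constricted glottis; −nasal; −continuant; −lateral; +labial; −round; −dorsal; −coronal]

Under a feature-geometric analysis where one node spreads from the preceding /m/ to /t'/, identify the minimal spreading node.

Comparing /t'/ with its surface form [p'], the features that change are [labial], [round], [coronal], [anterior], [distributed], [strident].
The smallest constituent containing every changed terminal is Place — each of its daughters lacks at least one of the affected features.
Spreading Place from /m/ overwrites each of those terminals with /m/'s values, yielding exactly [p'].
Had Supralaryngeal or a higher node spread, [nasal] would have taken /m/'s value; it stays as in /t'/, confirming the spreading constituent is exactly Place.

Place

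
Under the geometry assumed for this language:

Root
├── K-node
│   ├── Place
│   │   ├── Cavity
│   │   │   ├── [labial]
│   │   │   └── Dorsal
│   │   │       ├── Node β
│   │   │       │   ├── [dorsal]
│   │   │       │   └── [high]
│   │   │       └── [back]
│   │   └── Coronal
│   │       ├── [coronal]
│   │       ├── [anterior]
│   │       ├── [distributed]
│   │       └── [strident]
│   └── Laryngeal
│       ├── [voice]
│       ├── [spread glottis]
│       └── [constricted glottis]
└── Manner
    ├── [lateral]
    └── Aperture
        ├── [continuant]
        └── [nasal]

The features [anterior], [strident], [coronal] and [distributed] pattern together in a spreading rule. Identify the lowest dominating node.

[anterior]: Root ▹ K-node ▹ Place ▹ Coronal ▹ [anterior].
[strident] lies under Coronal (below K-node).
[coronal]: Root ▹ K-node ▹ Place ▹ Coronal ▹ [coronal].
[distributed] lies under Coronal (below K-node).
The lowest node appearing on every path is Coronal; each proper daughter of Coronal fails to dominate at least one of the listed features.

Coronal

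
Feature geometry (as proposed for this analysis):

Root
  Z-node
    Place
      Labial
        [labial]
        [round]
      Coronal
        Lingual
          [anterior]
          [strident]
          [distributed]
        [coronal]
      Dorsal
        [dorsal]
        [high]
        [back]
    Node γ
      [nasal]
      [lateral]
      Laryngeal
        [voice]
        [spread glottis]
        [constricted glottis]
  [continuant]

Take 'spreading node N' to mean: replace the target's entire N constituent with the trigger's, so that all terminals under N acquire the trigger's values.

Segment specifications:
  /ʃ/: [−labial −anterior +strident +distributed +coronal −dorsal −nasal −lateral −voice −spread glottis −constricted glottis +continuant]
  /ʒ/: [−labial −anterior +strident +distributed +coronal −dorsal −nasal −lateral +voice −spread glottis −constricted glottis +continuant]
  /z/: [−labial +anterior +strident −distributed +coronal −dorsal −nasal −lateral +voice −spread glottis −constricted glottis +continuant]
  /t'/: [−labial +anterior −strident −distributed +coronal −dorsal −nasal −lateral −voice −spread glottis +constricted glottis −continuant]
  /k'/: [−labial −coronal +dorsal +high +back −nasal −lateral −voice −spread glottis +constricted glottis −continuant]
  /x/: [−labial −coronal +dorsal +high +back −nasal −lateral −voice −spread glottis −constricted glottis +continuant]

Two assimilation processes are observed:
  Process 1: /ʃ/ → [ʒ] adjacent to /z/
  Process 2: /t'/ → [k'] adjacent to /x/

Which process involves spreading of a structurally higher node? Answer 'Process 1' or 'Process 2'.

Process 2

In Process 1, [voice] changes, so the minimal spreading node is [voice] at depth 4.
In Process 2, [coronal], [anterior], [distributed], [strident], [dorsal], [high], [back] change, so the minimal spreading node is Place at depth 2.
Place is closer to Root than [voice], so Process 2 spreads the higher node.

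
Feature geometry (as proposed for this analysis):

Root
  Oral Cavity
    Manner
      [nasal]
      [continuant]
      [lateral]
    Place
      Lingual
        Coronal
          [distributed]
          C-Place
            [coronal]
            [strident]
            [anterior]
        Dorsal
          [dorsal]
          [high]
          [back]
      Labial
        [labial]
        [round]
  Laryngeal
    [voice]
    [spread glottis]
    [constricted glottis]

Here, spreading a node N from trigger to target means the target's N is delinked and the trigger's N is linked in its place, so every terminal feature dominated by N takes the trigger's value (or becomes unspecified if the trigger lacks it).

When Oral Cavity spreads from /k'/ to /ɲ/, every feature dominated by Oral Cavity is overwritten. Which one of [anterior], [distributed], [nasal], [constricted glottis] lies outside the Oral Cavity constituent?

The terminals dominated by Oral Cavity are [nasal], [continuant], [lateral], [distributed], [coronal], [strident], [anterior], [dorsal], [high], [back], [labial], [round].
[nasal], [anterior], [distributed] all lie under Oral Cavity, so they are overwritten when Oral Cavity spreads.
[constricted glottis] is not within the Oral Cavity subtree (it hangs from Laryngeal), so /ɲ/'s [constricted glottis] value survives.

[constricted glottis]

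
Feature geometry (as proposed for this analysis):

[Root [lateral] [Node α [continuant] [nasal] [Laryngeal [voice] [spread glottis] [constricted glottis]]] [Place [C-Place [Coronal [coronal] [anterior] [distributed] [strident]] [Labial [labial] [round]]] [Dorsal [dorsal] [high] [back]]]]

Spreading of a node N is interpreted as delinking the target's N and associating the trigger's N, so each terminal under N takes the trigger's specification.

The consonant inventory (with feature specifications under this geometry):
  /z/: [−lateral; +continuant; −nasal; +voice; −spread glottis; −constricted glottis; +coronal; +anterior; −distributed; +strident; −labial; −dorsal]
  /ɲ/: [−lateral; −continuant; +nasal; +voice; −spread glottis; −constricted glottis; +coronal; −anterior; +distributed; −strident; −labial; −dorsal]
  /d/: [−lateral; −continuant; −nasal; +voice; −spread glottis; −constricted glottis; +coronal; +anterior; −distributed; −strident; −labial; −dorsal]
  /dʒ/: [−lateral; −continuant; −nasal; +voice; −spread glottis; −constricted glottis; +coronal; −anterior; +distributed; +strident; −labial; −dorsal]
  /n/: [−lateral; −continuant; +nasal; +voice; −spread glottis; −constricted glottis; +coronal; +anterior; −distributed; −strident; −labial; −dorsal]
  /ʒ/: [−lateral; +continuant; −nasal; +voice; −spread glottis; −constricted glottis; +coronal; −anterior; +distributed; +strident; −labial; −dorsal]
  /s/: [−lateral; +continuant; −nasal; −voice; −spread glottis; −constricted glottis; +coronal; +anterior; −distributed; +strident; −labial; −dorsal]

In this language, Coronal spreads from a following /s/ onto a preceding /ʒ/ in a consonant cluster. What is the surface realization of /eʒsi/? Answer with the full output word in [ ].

The Coronal node dominates the terminals [coronal], [anterior], [distributed], [strident].
After delinking /ʒ/'s Coronal and linking /s/'s, the affected terminals become [+coronal], [+anterior], [−distributed], [+strident]; [lateral], [continuant], [nasal], … (outside Coronal) are retained from /ʒ/.
This feature bundle is that of [z], so /eʒsi/ surfaces as [ezsi].

[ezsi]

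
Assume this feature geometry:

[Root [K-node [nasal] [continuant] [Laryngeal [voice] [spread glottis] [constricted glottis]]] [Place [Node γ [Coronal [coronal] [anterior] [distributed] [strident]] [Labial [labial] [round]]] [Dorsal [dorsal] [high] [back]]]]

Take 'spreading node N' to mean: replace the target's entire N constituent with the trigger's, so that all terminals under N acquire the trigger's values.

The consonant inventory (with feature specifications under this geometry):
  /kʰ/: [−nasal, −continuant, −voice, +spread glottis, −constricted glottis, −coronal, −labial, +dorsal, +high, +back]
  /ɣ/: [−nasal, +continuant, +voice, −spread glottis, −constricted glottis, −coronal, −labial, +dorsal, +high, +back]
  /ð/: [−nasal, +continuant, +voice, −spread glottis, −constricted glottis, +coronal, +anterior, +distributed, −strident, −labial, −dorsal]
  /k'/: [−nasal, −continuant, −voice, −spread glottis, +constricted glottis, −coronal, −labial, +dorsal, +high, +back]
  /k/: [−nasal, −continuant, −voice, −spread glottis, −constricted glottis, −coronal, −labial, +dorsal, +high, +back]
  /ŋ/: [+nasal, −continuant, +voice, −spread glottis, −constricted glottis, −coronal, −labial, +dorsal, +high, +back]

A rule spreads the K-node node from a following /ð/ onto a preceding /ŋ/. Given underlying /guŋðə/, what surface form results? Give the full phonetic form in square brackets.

The K-node node dominates the terminals [nasal], [continuant], [voice], [spread glottis], [constricted glottis].
Spreading K-node from /ð/ onto /ŋ/ replaces those values with /ð/'s: [−nasal], [+continuant], [+voice], [−spread glottis], [−constricted glottis]. Features outside K-node ([coronal], [labial], [dorsal], …) stay as in /ŋ/.
The resulting bundle matches /ɣ/ in the inventory; substituting it for /ŋ/ gives [guɣðə].

[guɣðə]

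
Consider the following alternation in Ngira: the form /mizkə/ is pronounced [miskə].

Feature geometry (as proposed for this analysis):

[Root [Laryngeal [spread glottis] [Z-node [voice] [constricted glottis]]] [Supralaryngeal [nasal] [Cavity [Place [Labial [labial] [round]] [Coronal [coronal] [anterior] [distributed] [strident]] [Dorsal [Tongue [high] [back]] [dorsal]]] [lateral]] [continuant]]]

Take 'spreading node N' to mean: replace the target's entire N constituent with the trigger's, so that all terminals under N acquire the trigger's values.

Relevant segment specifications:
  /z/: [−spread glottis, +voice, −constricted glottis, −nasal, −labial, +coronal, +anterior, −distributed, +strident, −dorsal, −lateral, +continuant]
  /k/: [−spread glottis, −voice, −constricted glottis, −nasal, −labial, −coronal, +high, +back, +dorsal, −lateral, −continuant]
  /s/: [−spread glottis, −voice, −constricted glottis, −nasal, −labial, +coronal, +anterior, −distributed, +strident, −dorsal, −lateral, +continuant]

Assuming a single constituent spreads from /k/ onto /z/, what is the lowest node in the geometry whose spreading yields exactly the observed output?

[voice]

Comparing /z/ with its surface form [s], the only feature that changes is [voice].
Since just one terminal is affected and it takes /k/'s value, spreading the terminal [voice] alone is sufficient and minimal.
Features on which the two segments disagree outside [voice], such as [continuant], [dorsal], are unchanged — nothing dominating them spread, and [voice] is the minimal sufficient constituent.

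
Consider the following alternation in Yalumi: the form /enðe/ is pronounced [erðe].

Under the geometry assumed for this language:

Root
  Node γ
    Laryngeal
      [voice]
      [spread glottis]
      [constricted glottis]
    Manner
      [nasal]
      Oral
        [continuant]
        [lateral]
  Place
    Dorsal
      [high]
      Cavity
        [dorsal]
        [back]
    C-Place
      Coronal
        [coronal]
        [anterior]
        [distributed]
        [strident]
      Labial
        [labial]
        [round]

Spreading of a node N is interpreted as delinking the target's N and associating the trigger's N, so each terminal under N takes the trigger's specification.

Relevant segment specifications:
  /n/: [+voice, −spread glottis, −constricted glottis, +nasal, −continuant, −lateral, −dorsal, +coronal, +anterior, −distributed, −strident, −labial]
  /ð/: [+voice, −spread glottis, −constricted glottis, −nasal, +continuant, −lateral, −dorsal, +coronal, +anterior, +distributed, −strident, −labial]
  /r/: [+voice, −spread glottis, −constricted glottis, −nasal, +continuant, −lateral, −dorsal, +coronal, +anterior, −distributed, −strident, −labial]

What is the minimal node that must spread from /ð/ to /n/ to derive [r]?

/n/ and [r] differ in [nasal], [continuant]; every other specified feature is identical.
These terminals are all dominated by Manner, and no proper subconstituent of Manner covers them all; Manner is their lowest common ancestor.
Spreading Manner from /ð/ overwrites each of those terminals with /ð/'s values, yielding exactly [r].
[distributed], a feature on which the two segments disagree outside Manner, is unchanged — nothing dominating it spread, and Manner is the minimal sufficient constituent.

Manner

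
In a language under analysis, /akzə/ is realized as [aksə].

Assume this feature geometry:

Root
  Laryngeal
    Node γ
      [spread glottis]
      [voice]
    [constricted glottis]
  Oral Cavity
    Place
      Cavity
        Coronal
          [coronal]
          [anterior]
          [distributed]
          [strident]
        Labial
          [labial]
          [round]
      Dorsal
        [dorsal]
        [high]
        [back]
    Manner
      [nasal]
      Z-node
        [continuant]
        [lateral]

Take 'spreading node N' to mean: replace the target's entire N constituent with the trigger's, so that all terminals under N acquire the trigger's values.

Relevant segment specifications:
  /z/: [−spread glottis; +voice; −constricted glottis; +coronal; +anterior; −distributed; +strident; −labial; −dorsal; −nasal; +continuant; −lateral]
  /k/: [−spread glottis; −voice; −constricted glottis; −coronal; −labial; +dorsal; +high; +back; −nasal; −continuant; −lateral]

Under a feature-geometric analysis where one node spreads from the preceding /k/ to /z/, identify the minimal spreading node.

Comparing /z/ with its surface form [s], the only feature that changes is [voice].
Since just one terminal is affected and it takes /k/'s value, spreading the terminal [voice] alone is sufficient and minimal.
[coronal], [dorsal] stay as in /z/ although /k/ differs there, so no node dominating them spread; among the remaining candidates [voice] is the lowest that derives the output.

[voice]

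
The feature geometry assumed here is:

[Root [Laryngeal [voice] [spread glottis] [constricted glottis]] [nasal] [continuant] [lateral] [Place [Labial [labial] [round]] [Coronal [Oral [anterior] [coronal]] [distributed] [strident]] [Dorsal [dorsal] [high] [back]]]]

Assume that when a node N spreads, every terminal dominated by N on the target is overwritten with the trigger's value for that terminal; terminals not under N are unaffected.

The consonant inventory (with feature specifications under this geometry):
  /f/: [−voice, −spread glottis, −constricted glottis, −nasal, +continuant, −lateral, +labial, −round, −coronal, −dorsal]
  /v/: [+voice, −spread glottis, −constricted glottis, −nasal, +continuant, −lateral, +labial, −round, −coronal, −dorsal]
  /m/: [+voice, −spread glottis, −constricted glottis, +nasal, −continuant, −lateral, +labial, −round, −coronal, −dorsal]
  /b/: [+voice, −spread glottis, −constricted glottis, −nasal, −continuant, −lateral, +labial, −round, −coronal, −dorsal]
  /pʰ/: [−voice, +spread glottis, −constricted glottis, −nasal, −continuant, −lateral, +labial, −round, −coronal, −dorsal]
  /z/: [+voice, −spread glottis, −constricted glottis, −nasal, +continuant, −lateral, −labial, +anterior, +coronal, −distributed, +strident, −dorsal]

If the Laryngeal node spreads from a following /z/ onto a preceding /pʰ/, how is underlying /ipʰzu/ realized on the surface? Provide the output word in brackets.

[ibzu]

The Laryngeal node dominates the terminals [voice], [spread glottis], [constricted glottis].
The target acquires /z/'s values for everything under Laryngeal — [+voice], [−spread glottis], [−constricted glottis] — while keeping its own [nasal], [continuant], [lateral], ….
This feature bundle is that of [b], so /ipʰzu/ surfaces as [ibzu].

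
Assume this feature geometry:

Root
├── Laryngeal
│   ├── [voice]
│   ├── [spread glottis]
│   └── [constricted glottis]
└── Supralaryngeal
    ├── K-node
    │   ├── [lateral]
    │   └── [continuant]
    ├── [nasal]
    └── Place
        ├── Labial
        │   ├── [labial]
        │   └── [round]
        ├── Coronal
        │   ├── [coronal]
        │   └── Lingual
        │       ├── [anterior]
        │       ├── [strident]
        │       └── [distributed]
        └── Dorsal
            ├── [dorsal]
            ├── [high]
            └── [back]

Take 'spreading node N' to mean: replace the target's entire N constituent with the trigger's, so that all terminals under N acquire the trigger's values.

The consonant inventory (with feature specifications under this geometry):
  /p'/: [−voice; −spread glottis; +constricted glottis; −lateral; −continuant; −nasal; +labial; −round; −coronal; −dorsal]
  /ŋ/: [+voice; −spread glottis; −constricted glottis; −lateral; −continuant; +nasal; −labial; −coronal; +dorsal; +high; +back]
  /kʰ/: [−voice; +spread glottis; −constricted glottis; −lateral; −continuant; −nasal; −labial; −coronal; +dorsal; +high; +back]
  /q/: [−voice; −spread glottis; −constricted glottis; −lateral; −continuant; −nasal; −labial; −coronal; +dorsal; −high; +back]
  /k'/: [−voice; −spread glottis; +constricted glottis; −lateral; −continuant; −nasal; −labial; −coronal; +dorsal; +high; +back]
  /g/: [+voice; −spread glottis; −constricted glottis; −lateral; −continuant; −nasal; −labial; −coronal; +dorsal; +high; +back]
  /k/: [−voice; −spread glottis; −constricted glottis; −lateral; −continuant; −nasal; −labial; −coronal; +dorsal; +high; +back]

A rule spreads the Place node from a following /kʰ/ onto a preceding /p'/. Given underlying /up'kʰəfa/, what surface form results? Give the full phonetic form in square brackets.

[uk'kʰəfa]

Place immediately or transitively dominates [labial], [round], [coronal], [anterior], [strident], [distributed], [dorsal], [high], [back].
The target acquires /kʰ/'s values for everything under Place — [−labial], [−coronal], [+dorsal], [+high], [+back] — while keeping its own [voice], [spread glottis], [constricted glottis], ….
Among the inventory, only /k'/ has exactly this specification, giving the surface form [uk'kʰəfa].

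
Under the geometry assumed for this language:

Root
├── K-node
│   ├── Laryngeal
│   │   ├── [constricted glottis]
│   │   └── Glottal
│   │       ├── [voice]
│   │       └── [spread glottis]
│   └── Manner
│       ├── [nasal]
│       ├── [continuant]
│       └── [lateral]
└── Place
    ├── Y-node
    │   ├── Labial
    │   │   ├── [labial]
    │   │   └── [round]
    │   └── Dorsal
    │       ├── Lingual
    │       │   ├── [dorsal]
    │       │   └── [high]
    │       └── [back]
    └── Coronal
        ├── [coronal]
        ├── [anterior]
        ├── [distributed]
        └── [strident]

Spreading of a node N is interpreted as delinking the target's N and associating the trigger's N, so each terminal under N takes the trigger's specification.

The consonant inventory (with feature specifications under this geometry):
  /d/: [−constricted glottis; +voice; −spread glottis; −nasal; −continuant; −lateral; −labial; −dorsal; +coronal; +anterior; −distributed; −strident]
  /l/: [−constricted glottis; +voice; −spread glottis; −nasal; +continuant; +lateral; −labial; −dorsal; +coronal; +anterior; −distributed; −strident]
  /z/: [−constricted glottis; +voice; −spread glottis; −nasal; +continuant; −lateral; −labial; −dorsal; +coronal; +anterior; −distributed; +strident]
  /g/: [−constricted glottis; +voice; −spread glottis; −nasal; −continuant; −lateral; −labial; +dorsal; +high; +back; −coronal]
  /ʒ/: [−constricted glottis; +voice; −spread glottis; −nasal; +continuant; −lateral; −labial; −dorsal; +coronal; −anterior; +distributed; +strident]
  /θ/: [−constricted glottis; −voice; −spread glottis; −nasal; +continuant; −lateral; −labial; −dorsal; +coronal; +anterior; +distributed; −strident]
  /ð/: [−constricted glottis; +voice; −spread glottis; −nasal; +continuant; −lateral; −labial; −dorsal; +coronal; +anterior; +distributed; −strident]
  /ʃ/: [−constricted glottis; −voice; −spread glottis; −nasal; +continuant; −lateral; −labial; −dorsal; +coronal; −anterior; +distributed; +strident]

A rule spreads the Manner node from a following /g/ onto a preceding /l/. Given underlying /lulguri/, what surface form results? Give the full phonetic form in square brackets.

[ludguri]

Terminals under Manner in this geometry: [nasal], [continuant], [lateral].
Spreading Manner from /g/ onto /l/ replaces those values with /g/'s: [−nasal], [−continuant], [−lateral]. Features outside Manner ([constricted glottis], [voice], [spread glottis], …) stay as in /l/.
The resulting bundle matches /d/ in the inventory; substituting it for /l/ gives [ludguri].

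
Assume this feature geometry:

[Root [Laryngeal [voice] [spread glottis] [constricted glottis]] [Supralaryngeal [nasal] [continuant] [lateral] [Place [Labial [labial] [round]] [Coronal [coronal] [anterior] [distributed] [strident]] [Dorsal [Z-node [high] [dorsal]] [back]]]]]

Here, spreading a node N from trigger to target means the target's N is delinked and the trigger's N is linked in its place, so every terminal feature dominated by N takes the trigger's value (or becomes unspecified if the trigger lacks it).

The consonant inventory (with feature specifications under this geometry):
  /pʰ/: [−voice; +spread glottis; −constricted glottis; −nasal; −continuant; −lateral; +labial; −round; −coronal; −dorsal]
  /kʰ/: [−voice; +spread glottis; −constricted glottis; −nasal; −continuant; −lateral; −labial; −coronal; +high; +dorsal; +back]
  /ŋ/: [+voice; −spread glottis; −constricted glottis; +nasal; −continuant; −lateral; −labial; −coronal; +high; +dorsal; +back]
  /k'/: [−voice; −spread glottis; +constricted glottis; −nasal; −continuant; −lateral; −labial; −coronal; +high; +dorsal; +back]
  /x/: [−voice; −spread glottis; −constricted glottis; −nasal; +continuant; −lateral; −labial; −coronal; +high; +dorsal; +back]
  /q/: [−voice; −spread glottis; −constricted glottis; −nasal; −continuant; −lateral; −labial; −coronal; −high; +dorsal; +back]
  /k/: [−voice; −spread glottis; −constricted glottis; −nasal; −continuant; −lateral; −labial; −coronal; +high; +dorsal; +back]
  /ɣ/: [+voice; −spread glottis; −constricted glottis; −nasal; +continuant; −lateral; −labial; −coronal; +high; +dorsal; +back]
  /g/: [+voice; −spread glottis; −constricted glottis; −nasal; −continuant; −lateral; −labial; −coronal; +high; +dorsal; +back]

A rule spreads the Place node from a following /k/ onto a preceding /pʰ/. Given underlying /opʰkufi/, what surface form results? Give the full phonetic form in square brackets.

Place immediately or transitively dominates [labial], [round], [coronal], [anterior], [distributed], [strident], [high], [dorsal], [back].
The target acquires /k/'s values for everything under Place — [−labial], [−coronal], [+high], [+dorsal], [+back] — while keeping its own [voice], [spread glottis], [constricted glottis], ….
Among the inventory, only /kʰ/ has exactly this specification, giving the surface form [okʰkufi].

[okʰkufi]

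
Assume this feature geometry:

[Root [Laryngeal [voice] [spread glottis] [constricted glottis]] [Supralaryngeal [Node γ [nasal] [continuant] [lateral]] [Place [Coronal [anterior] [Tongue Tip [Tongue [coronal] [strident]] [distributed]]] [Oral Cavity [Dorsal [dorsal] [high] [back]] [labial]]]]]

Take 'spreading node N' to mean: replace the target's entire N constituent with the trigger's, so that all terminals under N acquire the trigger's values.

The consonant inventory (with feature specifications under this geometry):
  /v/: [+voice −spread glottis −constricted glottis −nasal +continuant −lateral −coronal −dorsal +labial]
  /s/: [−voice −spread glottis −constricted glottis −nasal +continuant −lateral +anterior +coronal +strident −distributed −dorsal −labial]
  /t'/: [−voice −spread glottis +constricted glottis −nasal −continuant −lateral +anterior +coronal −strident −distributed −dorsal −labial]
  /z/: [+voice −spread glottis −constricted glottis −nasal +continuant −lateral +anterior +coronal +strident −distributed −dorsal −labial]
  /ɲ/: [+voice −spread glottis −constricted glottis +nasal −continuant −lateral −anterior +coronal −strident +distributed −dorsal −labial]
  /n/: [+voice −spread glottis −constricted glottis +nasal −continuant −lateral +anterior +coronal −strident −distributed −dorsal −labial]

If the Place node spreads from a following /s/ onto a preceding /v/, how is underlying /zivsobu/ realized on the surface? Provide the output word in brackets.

Place immediately or transitively dominates [anterior], [coronal], [strident], [distributed], [dorsal], [high], [back], [labial].
The target acquires /s/'s values for everything under Place — [+anterior], [+coronal], [+strident], [−distributed], [−dorsal], [−labial] — while keeping its own [voice], [spread glottis], [constricted glottis], ….
The resulting bundle matches /z/ in the inventory; substituting it for /v/ gives [zizsobu].

[zizsobu]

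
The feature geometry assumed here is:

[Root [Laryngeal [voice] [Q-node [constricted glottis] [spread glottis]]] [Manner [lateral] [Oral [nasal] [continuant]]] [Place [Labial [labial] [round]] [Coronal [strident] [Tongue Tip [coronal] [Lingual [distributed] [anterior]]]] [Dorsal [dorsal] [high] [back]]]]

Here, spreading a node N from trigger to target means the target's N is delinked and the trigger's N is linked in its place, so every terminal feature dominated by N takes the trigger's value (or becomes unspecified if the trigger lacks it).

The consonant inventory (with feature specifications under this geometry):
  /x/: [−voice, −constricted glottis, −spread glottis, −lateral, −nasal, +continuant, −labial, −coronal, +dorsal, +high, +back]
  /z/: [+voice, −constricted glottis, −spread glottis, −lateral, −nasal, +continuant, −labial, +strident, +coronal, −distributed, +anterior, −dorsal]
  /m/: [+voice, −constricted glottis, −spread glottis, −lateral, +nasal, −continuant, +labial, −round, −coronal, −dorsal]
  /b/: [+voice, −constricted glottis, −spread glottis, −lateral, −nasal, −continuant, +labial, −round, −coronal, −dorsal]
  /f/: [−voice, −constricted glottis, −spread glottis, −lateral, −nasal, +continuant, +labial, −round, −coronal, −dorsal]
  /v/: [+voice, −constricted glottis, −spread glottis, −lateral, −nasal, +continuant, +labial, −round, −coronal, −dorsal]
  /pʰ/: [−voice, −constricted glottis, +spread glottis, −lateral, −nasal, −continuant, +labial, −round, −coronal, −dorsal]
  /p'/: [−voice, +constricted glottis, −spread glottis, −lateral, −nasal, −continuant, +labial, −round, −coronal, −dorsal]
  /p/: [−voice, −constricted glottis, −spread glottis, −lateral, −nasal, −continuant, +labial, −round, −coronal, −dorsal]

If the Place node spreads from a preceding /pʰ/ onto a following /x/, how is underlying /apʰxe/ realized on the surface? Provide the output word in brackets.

[apʰfe]

Terminals under Place in this geometry: [labial], [round], [strident], [coronal], [distributed], [anterior], [dorsal], [high], [back].
The target acquires /pʰ/'s values for everything under Place — [+labial], [−round], [−coronal], [−dorsal] — while keeping its own [voice], [constricted glottis], [spread glottis], ….
This feature bundle is that of [f], so /apʰxe/ surfaces as [apʰfe].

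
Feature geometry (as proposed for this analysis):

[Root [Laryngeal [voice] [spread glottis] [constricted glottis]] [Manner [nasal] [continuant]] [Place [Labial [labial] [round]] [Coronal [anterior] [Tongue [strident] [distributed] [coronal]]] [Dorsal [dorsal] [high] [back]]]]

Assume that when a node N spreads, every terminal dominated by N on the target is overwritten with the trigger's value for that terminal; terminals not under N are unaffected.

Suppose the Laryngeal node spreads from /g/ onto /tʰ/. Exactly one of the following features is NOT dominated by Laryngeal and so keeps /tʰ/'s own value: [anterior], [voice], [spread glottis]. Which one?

Under this geometry, Laryngeal contains [voice], [spread glottis], [constricted glottis].
[voice], [spread glottis] all lie under Laryngeal, so they are overwritten when Laryngeal spreads.
[anterior] attaches under Coronal, not under Laryngeal, so /tʰ/ retains its own value for [anterior].

[anterior]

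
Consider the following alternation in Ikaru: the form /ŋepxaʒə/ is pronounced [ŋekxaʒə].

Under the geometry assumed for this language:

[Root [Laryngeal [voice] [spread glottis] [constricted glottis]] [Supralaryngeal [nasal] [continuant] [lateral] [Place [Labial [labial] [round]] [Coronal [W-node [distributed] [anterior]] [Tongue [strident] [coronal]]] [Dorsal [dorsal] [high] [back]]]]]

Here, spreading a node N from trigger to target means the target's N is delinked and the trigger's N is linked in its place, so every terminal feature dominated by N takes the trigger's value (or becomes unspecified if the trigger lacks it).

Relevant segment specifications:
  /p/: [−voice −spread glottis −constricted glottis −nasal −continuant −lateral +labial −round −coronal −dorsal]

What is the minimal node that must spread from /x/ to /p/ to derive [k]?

Comparing /p/ with its surface form [k], the features that change are [labial], [round], [dorsal], [high], [back].
In this geometry the lowest node dominating all of them is Place: every daughter of Place dominates only a proper subset, so no lower node suffices.
Delinking /p/'s Place and associating /x/'s Place gives precisely the feature bundle of [k].
Since [continuant] is preserved even though /x/ disagrees there, no node above Place spread.

Place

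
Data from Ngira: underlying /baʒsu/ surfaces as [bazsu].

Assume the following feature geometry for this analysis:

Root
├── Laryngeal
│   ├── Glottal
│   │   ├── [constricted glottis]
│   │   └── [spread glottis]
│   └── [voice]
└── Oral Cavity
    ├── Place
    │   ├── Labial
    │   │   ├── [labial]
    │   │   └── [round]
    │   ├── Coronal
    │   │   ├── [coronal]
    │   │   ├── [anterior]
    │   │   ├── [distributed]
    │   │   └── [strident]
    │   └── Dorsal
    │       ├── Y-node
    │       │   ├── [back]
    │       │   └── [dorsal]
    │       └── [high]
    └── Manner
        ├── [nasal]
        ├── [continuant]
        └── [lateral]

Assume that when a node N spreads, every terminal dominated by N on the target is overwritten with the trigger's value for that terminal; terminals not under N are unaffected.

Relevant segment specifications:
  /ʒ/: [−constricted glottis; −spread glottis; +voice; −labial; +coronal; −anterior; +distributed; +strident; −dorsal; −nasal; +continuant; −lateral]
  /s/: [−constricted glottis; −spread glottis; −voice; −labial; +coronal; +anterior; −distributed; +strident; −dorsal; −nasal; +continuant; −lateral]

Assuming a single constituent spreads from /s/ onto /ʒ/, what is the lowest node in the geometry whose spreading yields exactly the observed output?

Comparing /ʒ/ with its surface form [z], the features that change are [anterior], [distributed].
In this geometry the lowest node dominating all of them is Coronal: every daughter of Coronal dominates only a proper subset, so no lower node suffices.
Spreading Coronal from /s/ overwrites each of those terminals with /s/'s values, yielding exactly [z].
[voice] stays as in /ʒ/ although /s/ differs there, so no node dominating it spread; among the remaining candidates Coronal is the lowest that derives the output.

Coronal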